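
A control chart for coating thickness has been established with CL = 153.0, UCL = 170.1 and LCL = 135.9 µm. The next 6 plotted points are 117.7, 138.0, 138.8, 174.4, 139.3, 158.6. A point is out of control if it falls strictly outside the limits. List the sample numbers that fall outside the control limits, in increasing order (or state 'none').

1, 4

Compare each point to [135.9, 170.1]: sample 1 = 117.7 < LCL; sample 4 = 174.4 > UCL.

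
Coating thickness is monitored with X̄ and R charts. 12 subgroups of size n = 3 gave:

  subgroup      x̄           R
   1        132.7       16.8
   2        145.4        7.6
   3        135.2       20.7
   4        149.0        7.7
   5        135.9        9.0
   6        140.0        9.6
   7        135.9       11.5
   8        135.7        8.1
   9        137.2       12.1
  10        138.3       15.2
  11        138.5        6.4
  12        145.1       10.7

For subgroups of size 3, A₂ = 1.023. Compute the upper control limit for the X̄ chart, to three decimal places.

150.618

X̄̄ = (132.7 + 145.4 + 135.2 + 149.0 + 135.9 + 140.0 + 135.9 + 135.7 + 137.2 + 138.3 + 138.5 + 145.1) / 12 = 1668.9000 / 12 = 139.0750
R̄ = (16.8 + 7.6 + 20.7 + 7.7 + 9.0 + 9.6 + 11.5 + 8.1 + 12.1 + 15.2 + 6.4 + 10.7) / 12 = 135.4000 / 12 = 11.2833
UCL = X̄̄ + A₂·R̄ = 139.0750 + 1.023 × 11.2833 = 150.6179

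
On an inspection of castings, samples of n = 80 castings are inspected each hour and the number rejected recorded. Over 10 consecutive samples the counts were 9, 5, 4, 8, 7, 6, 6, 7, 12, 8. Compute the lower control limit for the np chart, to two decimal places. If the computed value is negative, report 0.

0.00

p̄ = Σdᵢ / (k·n) = 72 / (10 × 80) = 0.09000
LCL = np̄ − 3·√(np̄(1−p̄)) = 7.2000 − 3 × 2.5597 = -0.4791 → 0 (negative, so LCL = 0)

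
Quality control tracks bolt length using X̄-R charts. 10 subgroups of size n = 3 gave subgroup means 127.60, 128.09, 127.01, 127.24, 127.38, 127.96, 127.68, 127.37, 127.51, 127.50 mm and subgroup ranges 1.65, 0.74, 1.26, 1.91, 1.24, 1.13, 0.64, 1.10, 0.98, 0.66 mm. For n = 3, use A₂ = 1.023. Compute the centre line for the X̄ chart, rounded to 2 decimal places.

127.53

X̄̄ = (127.60 + 128.09 + 127.01 + 127.24 + 127.38 + 127.96 + 127.68 + 127.37 + 127.51 + 127.50) / 10 = 1275.3400 / 10 = 127.5340
CL = X̄̄ = 127.5340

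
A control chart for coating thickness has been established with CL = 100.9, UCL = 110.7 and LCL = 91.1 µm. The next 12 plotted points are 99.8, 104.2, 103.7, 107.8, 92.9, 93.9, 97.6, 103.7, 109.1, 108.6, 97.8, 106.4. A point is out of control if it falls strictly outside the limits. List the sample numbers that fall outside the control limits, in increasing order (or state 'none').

All 12 points lie within [91.1, 110.7].

none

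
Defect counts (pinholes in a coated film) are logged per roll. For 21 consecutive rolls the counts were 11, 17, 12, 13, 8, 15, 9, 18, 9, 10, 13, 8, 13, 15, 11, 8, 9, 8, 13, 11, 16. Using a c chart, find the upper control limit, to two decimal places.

c̄ = (11 + 17 + 12 + 13 + 8 + 15 + 9 + 18 + 9 + 10 + 13 + 8 + 13 + 15 + 11 + 8 + 9 + 8 + 13 + 11 + 16) / 21 = 247 / 21 = 11.7619
UCL = c̄ + 3√c̄ = 11.7619 + 3 × √11.7619 = 11.7619 + 3 × 3.4296 = 22.0506

22.05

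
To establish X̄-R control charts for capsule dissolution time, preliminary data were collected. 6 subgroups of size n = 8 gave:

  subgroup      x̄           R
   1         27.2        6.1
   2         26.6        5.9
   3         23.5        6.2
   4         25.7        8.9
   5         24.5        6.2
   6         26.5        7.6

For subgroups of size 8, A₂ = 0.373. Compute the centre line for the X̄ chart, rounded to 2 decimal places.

25.67

X̄̄ = (27.2 + 26.6 + 23.5 + 25.7 + 24.5 + 26.5) / 6 = 154.0000 / 6 = 25.6667
CL = X̄̄ = 25.6667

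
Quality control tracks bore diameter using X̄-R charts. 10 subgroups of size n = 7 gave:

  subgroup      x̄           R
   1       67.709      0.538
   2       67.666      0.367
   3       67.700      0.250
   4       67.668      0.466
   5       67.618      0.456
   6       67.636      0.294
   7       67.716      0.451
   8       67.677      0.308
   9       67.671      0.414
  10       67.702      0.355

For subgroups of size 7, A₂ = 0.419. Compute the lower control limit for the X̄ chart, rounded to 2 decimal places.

X̄̄ = (67.709 + 67.666 + 67.700 + 67.668 + 67.618 + 67.636 + 67.716 + 67.677 + 67.671 + 67.702) / 10 = 676.7630 / 10 = 67.6763
R̄ = (0.538 + 0.367 + 0.250 + 0.466 + 0.456 + 0.294 + 0.451 + 0.308 + 0.414 + 0.355) / 10 = 3.8990 / 10 = 0.3899
LCL = X̄̄ − A₂·R̄ = 67.6763 − 0.419 × 0.3899 = 67.5129

67.51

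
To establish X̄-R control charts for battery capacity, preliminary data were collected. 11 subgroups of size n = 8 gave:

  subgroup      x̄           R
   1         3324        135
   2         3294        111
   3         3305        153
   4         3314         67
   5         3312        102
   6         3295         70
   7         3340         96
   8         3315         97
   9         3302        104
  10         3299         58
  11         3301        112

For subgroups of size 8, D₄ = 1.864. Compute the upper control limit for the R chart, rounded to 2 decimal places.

R̄ = (135 + 111 + 153 + 67 + 102 + 70 + 96 + 97 + 104 + 58 + 112) / 11 = 1105.0000 / 11 = 100.4545
UCL_R = D₄·R̄ = 1.864 × 100.4545 = 187.2473

187.25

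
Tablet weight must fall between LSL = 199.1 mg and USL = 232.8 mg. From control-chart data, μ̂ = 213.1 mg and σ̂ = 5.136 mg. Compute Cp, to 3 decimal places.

1.094

Cp = (USL − LSL) / (6σ̂) = (232.8 − 199.1) / (6 × 5.136) = 33.7000 / 30.8160 = 1.0936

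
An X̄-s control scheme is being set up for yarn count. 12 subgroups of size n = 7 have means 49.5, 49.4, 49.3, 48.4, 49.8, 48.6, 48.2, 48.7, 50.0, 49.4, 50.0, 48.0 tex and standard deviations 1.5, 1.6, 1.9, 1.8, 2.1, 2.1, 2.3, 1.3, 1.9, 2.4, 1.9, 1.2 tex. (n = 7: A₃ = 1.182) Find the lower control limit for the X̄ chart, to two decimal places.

46.94

X̄̄ = (49.5 + 49.4 + 49.3 + 48.4 + 49.8 + 48.6 + 48.2 + 48.7 + 50.0 + 49.4 + 50.0 + 48.0) / 12 = 49.1083
s̄ = (1.5 + 1.6 + 1.9 + 1.8 + 2.1 + 2.1 + 2.3 + 1.3 + 1.9 + 2.4 + 1.9 + 1.2) / 12 = 1.8333
LCL = X̄̄ − A₃·s̄ = 49.1083 − 1.182 × 1.8333 = 46.9413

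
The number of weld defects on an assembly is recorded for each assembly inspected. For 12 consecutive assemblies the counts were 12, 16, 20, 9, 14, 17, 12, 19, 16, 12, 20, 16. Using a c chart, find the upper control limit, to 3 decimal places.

26.965

c̄ = (12 + 16 + 20 + 9 + 14 + 17 + 12 + 19 + 16 + 12 + 20 + 16) / 12 = 183 / 12 = 15.2500
UCL = c̄ + 3√c̄ = 15.2500 + 3 × √15.2500 = 15.2500 + 3 × 3.9051 = 26.9654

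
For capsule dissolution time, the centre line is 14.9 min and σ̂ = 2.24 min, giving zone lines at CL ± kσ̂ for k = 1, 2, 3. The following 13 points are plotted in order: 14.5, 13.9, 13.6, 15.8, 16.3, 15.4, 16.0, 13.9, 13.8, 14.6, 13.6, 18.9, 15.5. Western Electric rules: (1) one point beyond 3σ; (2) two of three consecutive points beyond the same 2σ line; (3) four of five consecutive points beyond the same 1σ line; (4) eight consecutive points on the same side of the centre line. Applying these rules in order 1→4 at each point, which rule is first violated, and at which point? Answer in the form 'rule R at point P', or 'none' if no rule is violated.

Zone of each point (C = within 1σ̂, B = 1σ̂–2σ̂, A = 2σ̂–3σ̂, * = beyond 3σ̂; sign = side of CL): 1:-C, 2:-C, 3:-C, 4:+C, 5:+C, 6:+C, 7:+C, 8:-C, 9:-C, 10:-C, 11:-C, 12:+B, 13:+C
No rule fires across all 13 points.

none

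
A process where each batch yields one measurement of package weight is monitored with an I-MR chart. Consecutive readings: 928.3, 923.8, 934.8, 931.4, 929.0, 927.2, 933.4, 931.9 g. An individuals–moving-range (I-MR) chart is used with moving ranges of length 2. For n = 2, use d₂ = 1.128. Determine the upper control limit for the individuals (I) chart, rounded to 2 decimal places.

941.68

X̄ = (928.3 + 923.8 + 934.8 + 931.4 + 929.0 + 927.2 + 933.4 + 931.9) / 8 = 929.9750
Moving ranges: 4.5, 11.0, 3.4, 2.4, 1.8, 6.2, 1.5; M̄R̄ = 30.8000 / 7 = 4.4000
UCL = X̄ + 3·M̄R̄/d₂ = 929.9750 + 3 × 4.4000 / 1.128 = 941.6771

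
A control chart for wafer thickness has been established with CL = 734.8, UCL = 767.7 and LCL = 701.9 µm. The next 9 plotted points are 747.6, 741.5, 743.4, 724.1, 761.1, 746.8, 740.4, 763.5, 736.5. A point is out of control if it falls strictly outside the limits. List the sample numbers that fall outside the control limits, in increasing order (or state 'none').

All 9 points lie within [701.9, 767.7].

none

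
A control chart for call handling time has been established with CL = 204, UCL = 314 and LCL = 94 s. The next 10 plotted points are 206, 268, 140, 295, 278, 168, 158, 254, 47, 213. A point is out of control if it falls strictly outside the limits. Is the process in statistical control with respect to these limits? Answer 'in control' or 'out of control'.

out of control

Compare each point to [94, 314]: sample 9 = 47 < LCL.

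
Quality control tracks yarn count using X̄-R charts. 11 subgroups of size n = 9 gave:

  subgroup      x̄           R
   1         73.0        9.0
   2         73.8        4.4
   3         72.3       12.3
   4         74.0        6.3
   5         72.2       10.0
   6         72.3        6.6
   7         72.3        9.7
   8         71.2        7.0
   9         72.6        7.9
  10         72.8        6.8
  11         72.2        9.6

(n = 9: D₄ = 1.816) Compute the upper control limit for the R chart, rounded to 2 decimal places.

14.79

R̄ = (9.0 + 4.4 + 12.3 + 6.3 + 10.0 + 6.6 + 9.7 + 7.0 + 7.9 + 6.8 + 9.6) / 11 = 89.6000 / 11 = 8.1455
UCL_R = D₄·R̄ = 1.816 × 8.1455 = 14.7921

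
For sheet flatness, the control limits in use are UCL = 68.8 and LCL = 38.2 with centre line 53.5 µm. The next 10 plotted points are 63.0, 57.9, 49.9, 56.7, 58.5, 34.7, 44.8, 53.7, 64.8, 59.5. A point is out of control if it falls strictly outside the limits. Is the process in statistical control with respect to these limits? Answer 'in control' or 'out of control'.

out of control

Compare each point to [38.2, 68.8]: sample 6 = 34.7 < LCL.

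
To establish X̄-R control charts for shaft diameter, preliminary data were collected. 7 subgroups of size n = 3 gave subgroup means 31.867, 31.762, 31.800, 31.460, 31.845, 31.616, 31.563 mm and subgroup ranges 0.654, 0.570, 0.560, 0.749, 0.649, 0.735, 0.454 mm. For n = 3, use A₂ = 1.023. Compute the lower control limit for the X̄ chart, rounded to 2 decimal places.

31.06

X̄̄ = (31.867 + 31.762 + 31.800 + 31.460 + 31.845 + 31.616 + 31.563) / 7 = 221.9130 / 7 = 31.7019
R̄ = (0.654 + 0.570 + 0.560 + 0.749 + 0.649 + 0.735 + 0.454) / 7 = 4.3710 / 7 = 0.6244
LCL = X̄̄ − A₂·R̄ = 31.7019 − 1.023 × 0.6244 = 31.0631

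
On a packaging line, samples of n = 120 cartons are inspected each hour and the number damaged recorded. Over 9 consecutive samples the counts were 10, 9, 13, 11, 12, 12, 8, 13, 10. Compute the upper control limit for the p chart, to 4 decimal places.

p̄ = Σdᵢ / (k·n) = 98 / (9 × 120) = 0.09074
UCL = p̄ + 3·√(p̄(1−p̄)/n) = 0.09074 + 3 × √(0.09074×0.90926/120) = 0.09074 + 3 × 0.02622 = 0.16940

0.1694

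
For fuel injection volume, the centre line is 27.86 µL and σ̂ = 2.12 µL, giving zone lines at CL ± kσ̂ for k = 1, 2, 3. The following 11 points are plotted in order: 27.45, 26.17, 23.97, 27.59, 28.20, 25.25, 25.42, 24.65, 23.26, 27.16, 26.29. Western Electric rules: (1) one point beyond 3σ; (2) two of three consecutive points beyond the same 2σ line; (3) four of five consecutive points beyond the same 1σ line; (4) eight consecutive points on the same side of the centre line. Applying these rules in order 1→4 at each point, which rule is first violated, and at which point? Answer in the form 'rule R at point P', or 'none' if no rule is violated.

rule 3 at point 9

Zone of each point (C = within 1σ̂, B = 1σ̂–2σ̂, A = 2σ̂–3σ̂, * = beyond 3σ̂; sign = side of CL): 1:-C, 2:-C, 3:-B, 4:-C, 5:+C, 6:-B, 7:-B, 8:-B, 9:-A, 10:-C, 11:-C
Rule 3 (four of five consecutive points beyond the same 1σ limit) is satisfied at point 9.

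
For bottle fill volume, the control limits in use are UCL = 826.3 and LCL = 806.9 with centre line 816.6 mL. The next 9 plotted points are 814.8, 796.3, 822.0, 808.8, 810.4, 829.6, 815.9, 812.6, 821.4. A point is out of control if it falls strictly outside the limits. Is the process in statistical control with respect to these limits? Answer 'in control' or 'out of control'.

out of control

Compare each point to [806.9, 826.3]: sample 2 = 796.3 < LCL; sample 6 = 829.6 > UCL.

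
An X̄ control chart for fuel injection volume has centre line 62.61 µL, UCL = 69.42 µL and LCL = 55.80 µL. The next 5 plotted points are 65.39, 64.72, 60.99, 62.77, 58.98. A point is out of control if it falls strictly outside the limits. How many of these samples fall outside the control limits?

0

All 5 points lie within [55.80, 69.42].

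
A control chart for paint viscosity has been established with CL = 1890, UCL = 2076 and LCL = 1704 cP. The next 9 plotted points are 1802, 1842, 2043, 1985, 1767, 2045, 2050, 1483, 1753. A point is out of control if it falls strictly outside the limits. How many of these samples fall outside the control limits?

Compare each point to [1704, 2076]: sample 8 = 1483 < LCL.

1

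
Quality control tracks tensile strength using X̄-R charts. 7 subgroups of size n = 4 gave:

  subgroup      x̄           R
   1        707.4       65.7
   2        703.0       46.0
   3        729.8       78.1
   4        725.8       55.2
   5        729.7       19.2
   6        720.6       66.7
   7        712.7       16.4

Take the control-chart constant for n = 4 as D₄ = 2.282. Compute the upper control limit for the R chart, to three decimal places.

113.220

R̄ = (65.7 + 46.0 + 78.1 + 55.2 + 19.2 + 66.7 + 16.4) / 7 = 347.3000 / 7 = 49.6143
UCL_R = D₄·R̄ = 2.282 × 49.6143 = 113.2198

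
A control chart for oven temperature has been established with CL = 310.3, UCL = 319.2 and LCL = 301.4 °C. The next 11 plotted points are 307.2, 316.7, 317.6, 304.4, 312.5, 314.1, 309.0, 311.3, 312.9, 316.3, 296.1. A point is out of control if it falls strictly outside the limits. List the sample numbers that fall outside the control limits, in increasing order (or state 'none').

Compare each point to [301.4, 319.2]: sample 11 = 296.1 < LCL.

11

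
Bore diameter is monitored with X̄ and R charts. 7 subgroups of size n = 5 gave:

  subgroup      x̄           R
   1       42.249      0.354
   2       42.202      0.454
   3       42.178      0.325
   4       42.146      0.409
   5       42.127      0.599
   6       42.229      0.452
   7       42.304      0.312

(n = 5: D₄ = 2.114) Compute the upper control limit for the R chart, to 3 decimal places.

0.877

R̄ = (0.354 + 0.454 + 0.325 + 0.409 + 0.599 + 0.452 + 0.312) / 7 = 2.9050 / 7 = 0.4150
UCL_R = D₄·R̄ = 2.114 × 0.4150 = 0.8773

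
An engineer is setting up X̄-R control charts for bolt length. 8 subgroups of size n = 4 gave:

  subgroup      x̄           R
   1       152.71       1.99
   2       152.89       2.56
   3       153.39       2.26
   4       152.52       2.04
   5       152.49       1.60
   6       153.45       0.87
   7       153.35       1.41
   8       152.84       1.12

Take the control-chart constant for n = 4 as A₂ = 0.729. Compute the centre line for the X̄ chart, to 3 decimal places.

152.955

X̄̄ = (152.71 + 152.89 + 153.39 + 152.52 + 152.49 + 153.45 + 153.35 + 152.84) / 8 = 1223.6400 / 8 = 152.9550
CL = X̄̄ = 152.9550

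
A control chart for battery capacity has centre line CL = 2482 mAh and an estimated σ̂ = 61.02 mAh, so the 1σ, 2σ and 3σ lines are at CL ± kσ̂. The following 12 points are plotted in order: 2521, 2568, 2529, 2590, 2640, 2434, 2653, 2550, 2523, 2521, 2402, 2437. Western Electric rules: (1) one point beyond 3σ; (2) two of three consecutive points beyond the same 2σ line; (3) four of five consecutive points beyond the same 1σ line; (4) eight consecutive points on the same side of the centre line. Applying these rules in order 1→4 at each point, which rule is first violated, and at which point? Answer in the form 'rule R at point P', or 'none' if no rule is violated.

rule 2 at point 7

Zone of each point (C = within 1σ̂, B = 1σ̂–2σ̂, A = 2σ̂–3σ̂, * = beyond 3σ̂; sign = side of CL): 1:+C, 2:+B, 3:+C, 4:+B, 5:+A, 6:-C, 7:+A, 8:+B, 9:+C, 10:+C, 11:-B, 12:-C
Rule 2 (two of three consecutive points beyond the same 2σ limit) is satisfied at point 7.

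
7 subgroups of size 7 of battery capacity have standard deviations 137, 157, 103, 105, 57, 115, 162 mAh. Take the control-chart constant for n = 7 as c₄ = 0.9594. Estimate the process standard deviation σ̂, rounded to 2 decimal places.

124.48

s̄ = (137 + 157 + 103 + 105 + 57 + 115 + 162) / 7 = 119.4286
σ̂ = s̄ / c₄ = 119.4286 / 0.9594 = 124.4826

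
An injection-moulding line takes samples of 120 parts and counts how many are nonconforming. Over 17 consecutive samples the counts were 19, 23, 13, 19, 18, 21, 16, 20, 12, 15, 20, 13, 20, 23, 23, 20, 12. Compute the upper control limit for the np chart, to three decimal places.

p̄ = Σdᵢ / (k·n) = 307 / (17 × 120) = 0.15049
UCL = np̄ + 3·√(np̄(1−p̄)) = 18.0588 + 3 × √(18.0588×0.84951) = 18.0588 + 3 × 3.9168 = 29.8092

29.809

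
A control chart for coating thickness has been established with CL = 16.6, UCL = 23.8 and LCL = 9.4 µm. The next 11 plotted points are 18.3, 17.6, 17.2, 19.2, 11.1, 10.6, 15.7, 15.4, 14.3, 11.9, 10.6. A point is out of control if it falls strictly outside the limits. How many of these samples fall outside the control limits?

All 11 points lie within [9.4, 23.8].

0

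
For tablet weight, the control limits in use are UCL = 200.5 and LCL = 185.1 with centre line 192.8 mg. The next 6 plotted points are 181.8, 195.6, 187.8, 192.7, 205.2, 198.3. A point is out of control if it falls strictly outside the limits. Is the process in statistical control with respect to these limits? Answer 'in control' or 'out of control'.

Compare each point to [185.1, 200.5]: sample 1 = 181.8 < LCL; sample 5 = 205.2 > UCL.

out of control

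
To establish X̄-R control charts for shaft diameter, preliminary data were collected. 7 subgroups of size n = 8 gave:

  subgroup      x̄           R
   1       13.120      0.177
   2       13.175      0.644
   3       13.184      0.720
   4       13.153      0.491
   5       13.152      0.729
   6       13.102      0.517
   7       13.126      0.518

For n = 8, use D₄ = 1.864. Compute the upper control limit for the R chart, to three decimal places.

R̄ = (0.177 + 0.644 + 0.720 + 0.491 + 0.729 + 0.517 + 0.518) / 7 = 3.7960 / 7 = 0.5423
UCL_R = D₄·R̄ = 1.864 × 0.5423 = 1.0108

1.011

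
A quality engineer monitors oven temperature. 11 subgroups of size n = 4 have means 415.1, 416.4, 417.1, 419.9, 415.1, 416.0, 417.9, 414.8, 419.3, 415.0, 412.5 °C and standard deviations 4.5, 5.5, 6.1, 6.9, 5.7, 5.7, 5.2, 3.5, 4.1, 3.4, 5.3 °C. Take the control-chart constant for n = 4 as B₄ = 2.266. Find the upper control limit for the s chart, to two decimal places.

11.52

s̄ = (4.5 + 5.5 + 6.1 + 6.9 + 5.7 + 5.7 + 5.2 + 3.5 + 4.1 + 3.4 + 5.3) / 11 = 5.0818
UCL_s = B₄·s̄ = 2.266 × 5.0818 = 11.5154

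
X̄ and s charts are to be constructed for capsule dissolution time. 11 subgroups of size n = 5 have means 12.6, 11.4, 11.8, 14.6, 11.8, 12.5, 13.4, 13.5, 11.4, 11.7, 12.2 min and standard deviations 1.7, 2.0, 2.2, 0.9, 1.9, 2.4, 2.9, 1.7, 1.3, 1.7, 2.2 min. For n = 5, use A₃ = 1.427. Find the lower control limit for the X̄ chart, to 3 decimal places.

9.734

X̄̄ = (12.6 + 11.4 + 11.8 + 14.6 + 11.8 + 12.5 + 13.4 + 13.5 + 11.4 + 11.7 + 12.2) / 11 = 12.4455
s̄ = (1.7 + 2.0 + 2.2 + 0.9 + 1.9 + 2.4 + 2.9 + 1.7 + 1.3 + 1.7 + 2.2) / 11 = 1.9000
LCL = X̄̄ − A₃·s̄ = 12.4455 − 1.427 × 1.9000 = 9.7342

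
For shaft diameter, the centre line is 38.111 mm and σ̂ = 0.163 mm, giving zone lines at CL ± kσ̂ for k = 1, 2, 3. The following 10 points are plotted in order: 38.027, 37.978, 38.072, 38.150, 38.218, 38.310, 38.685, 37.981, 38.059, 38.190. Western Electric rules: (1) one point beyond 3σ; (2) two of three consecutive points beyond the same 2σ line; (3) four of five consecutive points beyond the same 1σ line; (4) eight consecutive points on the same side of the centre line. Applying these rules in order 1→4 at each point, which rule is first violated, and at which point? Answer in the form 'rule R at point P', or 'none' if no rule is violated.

rule 1 at point 7

Zone of each point (C = within 1σ̂, B = 1σ̂–2σ̂, A = 2σ̂–3σ̂, * = beyond 3σ̂; sign = side of CL): 1:-C, 2:-C, 3:-C, 4:+C, 5:+C, 6:+B, 7:+*, 8:-C, 9:-C, 10:+C
Rule 1 (one point beyond the 3σ limits) is satisfied at point 7.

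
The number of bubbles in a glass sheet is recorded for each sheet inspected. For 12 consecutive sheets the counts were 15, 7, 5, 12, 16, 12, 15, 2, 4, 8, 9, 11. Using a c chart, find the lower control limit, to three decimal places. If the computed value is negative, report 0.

c̄ = (15 + 7 + 5 + 12 + 16 + 12 + 15 + 2 + 4 + 8 + 9 + 11) / 12 = 116 / 12 = 9.6667
LCL = c̄ − 3√c̄ = 9.6667 − 3 × 3.1091 = 0.3393

0.339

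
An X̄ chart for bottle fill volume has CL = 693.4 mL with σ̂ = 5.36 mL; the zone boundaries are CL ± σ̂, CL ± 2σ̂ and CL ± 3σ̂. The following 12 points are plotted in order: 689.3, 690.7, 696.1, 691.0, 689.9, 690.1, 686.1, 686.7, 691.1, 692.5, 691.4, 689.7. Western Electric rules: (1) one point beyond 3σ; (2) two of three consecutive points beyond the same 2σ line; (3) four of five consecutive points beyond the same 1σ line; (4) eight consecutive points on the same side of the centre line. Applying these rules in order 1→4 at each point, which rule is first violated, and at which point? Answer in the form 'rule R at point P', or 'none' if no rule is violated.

rule 4 at point 11

Zone of each point (C = within 1σ̂, B = 1σ̂–2σ̂, A = 2σ̂–3σ̂, * = beyond 3σ̂; sign = side of CL): 1:-C, 2:-C, 3:+C, 4:-C, 5:-C, 6:-C, 7:-B, 8:-B, 9:-C, 10:-C, 11:-C, 12:-C
Rule 4 (eight consecutive points on the same side of the centre line) is satisfied at point 11.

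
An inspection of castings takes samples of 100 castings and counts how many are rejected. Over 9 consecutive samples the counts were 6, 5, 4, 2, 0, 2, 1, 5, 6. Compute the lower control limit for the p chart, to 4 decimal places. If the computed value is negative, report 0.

p̄ = Σdᵢ / (k·n) = 31 / (9 × 100) = 0.03444
LCL = p̄ − 3·√(p̄(1−p̄)/n) = 0.03444 − 3 × 0.01824 = -0.02027 → 0 (negative, so LCL = 0)

0.0000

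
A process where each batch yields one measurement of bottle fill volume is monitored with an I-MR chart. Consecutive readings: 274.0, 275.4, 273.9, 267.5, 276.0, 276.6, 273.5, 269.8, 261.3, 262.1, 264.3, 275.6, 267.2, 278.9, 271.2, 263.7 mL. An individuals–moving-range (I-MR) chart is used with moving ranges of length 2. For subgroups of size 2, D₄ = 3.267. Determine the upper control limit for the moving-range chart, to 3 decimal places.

18.143

Moving ranges: 1.4, 1.5, 6.4, 8.5, 0.6, 3.1, 3.7, 8.5, 0.8, 2.2, 11.3, 8.4, 11.7, 7.7, 7.5; M̄R̄ = 83.3000 / 15 = 5.5533
UCL_MR = D₄·M̄R̄ = 3.267 × 5.5533 = 18.1427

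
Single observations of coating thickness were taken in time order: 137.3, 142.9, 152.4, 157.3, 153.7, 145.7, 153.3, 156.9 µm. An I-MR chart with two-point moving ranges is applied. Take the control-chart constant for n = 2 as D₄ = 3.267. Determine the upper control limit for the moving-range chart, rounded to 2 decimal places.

19.98

Moving ranges: 5.6, 9.5, 4.9, 3.6, 8.0, 7.6, 3.6; M̄R̄ = 42.8000 / 7 = 6.1143
UCL_MR = D₄·M̄R̄ = 3.267 × 6.1143 = 19.9754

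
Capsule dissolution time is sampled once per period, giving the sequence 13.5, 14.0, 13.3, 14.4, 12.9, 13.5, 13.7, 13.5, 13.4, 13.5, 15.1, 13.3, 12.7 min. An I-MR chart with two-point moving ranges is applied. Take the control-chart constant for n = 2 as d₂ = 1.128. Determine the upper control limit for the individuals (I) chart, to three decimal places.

X̄ = (13.5 + 14.0 + 13.3 + 14.4 + 12.9 + 13.5 + 13.7 + 13.5 + 13.4 + 13.5 + 15.1 + 13.3 + 12.7) / 13 = 13.6000
Moving ranges: 0.5, 0.7, 1.1, 1.5, 0.6, 0.2, 0.2, 0.1, 0.1, 1.6, 1.8, 0.6; M̄R̄ = 9.0000 / 12 = 0.7500
UCL = X̄ + 3·M̄R̄/d₂ = 13.6000 + 3 × 0.7500 / 1.128 = 15.5947

15.595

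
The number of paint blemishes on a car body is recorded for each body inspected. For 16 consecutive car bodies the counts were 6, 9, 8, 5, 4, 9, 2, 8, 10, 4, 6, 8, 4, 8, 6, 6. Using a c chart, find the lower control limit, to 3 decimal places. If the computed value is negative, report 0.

0.000

c̄ = (6 + 9 + 8 + 5 + 4 + 9 + 2 + 8 + 10 + 4 + 6 + 8 + 4 + 8 + 6 + 6) / 16 = 103 / 16 = 6.4375
LCL = c̄ − 3√c̄ = 6.4375 − 3 × 2.5372 = -1.1742 → 0 (cannot be negative)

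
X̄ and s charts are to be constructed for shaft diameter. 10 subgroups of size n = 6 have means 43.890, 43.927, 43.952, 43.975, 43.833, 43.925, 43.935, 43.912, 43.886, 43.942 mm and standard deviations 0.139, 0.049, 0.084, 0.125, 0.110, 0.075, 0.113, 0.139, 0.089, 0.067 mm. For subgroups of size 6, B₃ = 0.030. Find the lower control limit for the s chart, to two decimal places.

s̄ = (0.139 + 0.049 + 0.084 + 0.125 + 0.110 + 0.075 + 0.113 + 0.139 + 0.089 + 0.067) / 10 = 0.0990
LCL_s = B₃·s̄ = 0.030 × 0.0990 = 0.0030

0.00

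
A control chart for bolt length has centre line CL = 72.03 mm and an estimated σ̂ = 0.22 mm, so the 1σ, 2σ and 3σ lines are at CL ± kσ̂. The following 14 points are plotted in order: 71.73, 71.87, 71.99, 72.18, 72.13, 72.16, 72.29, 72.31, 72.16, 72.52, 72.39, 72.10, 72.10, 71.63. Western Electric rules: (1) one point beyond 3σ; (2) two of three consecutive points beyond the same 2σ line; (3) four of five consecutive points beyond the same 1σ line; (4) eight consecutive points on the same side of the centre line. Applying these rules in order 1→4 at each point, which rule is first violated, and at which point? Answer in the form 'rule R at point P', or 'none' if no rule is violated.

rule 3 at point 11

Zone of each point (C = within 1σ̂, B = 1σ̂–2σ̂, A = 2σ̂–3σ̂, * = beyond 3σ̂; sign = side of CL): 1:-B, 2:-C, 3:-C, 4:+C, 5:+C, 6:+C, 7:+B, 8:+B, 9:+C, 10:+A, 11:+B, 12:+C, 13:+C, 14:-B
Rule 3 (four of five consecutive points beyond the same 1σ limit) is satisfied at point 11.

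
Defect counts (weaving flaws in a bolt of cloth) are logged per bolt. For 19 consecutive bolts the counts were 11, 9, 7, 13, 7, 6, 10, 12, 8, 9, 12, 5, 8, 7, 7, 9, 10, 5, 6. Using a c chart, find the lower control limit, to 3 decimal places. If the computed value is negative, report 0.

0.000

c̄ = (11 + 9 + 7 + 13 + 7 + 6 + 10 + 12 + 8 + 9 + 12 + 5 + 8 + 7 + 7 + 9 + 10 + 5 + 6) / 19 = 161 / 19 = 8.4737
LCL = c̄ − 3√c̄ = 8.4737 − 3 × 2.9110 = -0.2592 → 0 (cannot be negative)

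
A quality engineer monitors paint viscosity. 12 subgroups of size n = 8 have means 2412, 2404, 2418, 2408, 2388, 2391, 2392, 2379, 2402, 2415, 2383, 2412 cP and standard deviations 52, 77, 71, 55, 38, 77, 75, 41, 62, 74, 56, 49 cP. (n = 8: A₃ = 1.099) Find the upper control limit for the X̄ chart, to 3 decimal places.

X̄̄ = (2412 + 2404 + 2418 + 2408 + 2388 + 2391 + 2392 + 2379 + 2402 + 2415 + 2383 + 2412) / 12 = 2400.3333
s̄ = (52 + 77 + 71 + 55 + 38 + 77 + 75 + 41 + 62 + 74 + 56 + 49) / 12 = 60.5833
UCL = X̄̄ + A₃·s̄ = 2400.3333 + 1.099 × 60.5833 = 2466.9144

2466.914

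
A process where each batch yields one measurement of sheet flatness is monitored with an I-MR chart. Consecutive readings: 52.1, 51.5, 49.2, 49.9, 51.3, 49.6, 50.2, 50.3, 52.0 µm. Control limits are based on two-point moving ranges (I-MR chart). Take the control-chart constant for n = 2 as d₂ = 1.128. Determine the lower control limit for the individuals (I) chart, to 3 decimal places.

47.653

X̄ = (52.1 + 51.5 + 49.2 + 49.9 + 51.3 + 49.6 + 50.2 + 50.3 + 52.0) / 9 = 50.6778
Moving ranges: 0.6, 2.3, 0.7, 1.4, 1.7, 0.6, 0.1, 1.7; M̄R̄ = 9.1000 / 8 = 1.1375
LCL = X̄ − 3·M̄R̄/d₂ = 50.6778 − 3 × 1.1375 / 1.128 = 47.6525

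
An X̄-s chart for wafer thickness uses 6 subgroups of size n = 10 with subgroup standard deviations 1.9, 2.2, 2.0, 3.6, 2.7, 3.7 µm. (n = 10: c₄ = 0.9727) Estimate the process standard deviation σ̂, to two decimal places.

2.76

s̄ = (1.9 + 2.2 + 2.0 + 3.6 + 2.7 + 3.7) / 6 = 2.6833
σ̂ = s̄ / c₄ = 2.6833 / 0.9727 = 2.7586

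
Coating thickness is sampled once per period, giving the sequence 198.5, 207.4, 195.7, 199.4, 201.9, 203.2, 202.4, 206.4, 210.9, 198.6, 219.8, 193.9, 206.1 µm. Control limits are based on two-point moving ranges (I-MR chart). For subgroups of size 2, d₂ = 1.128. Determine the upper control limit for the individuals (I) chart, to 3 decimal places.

227.558

X̄ = (198.5 + 207.4 + 195.7 + 199.4 + 201.9 + 203.2 + 202.4 + 206.4 + 210.9 + 198.6 + 219.8 + 193.9 + 206.1) / 13 = 203.4000
Moving ranges: 8.9, 11.7, 3.7, 2.5, 1.3, 0.8, 4.0, 4.5, 12.3, 21.2, 25.9, 12.2; M̄R̄ = 109.0000 / 12 = 9.0833
UCL = X̄ + 3·M̄R̄/d₂ = 203.4000 + 3 × 9.0833 / 1.128 = 227.5578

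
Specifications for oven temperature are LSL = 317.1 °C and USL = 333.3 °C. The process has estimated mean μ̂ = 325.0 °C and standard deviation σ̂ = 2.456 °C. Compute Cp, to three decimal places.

Cp = (USL − LSL) / (6σ̂) = (333.3 − 317.1) / (6 × 2.456) = 16.2000 / 14.7360 = 1.0993

1.099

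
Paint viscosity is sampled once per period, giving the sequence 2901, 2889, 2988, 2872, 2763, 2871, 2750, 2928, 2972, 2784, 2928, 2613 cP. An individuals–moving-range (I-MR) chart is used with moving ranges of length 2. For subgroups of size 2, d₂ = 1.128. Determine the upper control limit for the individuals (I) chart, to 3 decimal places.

3201.628

X̄ = (2901 + 2889 + 2988 + 2872 + 2763 + 2871 + 2750 + 2928 + 2972 + 2784 + 2928 + 2613) / 12 = 2854.9167
Moving ranges: 12, 99, 116, 109, 108, 121, 178, 44, 188, 144, 315; M̄R̄ = 1434.0000 / 11 = 130.3636
UCL = X̄ + 3·M̄R̄/d₂ = 2854.9167 + 3 × 130.3636 / 1.128 = 3201.6285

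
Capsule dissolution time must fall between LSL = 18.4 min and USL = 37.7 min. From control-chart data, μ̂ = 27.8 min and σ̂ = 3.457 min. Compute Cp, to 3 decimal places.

0.930

Cp = (USL − LSL) / (6σ̂) = (37.7 − 18.4) / (6 × 3.457) = 19.3000 / 20.7420 = 0.9305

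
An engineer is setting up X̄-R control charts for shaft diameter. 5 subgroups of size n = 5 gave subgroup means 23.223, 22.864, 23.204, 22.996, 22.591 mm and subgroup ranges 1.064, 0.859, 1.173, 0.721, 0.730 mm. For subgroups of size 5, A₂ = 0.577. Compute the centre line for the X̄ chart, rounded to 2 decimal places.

22.98

X̄̄ = (23.223 + 22.864 + 23.204 + 22.996 + 22.591) / 5 = 114.8780 / 5 = 22.9756
CL = X̄̄ = 22.9756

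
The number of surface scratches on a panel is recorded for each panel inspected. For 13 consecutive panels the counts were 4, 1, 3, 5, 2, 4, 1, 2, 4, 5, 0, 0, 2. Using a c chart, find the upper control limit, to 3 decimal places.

c̄ = (4 + 1 + 3 + 5 + 2 + 4 + 1 + 2 + 4 + 5 + 0 + 0 + 2) / 13 = 33 / 13 = 2.5385
UCL = c̄ + 3√c̄ = 2.5385 + 3 × √2.5385 = 2.5385 + 3 × 1.5933 = 7.3182

7.318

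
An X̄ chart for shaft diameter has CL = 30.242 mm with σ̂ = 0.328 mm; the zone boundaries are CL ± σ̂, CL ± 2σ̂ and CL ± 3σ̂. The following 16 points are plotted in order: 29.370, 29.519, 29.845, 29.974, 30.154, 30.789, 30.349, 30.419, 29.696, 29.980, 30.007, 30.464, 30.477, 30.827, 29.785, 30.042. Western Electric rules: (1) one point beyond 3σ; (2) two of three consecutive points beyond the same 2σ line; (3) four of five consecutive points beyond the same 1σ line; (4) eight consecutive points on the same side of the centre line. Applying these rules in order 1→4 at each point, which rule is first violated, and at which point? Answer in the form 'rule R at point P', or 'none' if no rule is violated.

rule 2 at point 2

Zone of each point (C = within 1σ̂, B = 1σ̂–2σ̂, A = 2σ̂–3σ̂, * = beyond 3σ̂; sign = side of CL): 1:-A, 2:-A, 3:-B, 4:-C, 5:-C, 6:+B, 7:+C, 8:+C, 9:-B, 10:-C, 11:-C, 12:+C, 13:+C, 14:+B, 15:-B, 16:-C
Rule 2 (two of three consecutive points beyond the same 2σ limit) is satisfied at point 2.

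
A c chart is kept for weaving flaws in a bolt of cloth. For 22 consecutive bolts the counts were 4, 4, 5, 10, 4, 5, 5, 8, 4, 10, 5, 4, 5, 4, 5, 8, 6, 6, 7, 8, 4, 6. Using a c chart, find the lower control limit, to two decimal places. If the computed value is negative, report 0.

0.00

c̄ = (4 + 4 + 5 + 10 + 4 + 5 + 5 + 8 + 4 + 10 + 5 + 4 + 5 + 4 + 5 + 8 + 6 + 6 + 7 + 8 + 4 + 6) / 22 = 127 / 22 = 5.7727
LCL = c̄ − 3√c̄ = 5.7727 − 3 × 2.4027 = -1.4352 → 0 (cannot be negative)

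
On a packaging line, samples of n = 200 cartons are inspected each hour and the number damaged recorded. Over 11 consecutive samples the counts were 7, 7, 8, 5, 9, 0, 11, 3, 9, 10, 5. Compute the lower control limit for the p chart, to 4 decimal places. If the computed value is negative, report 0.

0.0000

p̄ = Σdᵢ / (k·n) = 74 / (11 × 200) = 0.03364
LCL = p̄ − 3·√(p̄(1−p̄)/n) = 0.03364 − 3 × 0.01275 = -0.00461 → 0 (negative, so LCL = 0)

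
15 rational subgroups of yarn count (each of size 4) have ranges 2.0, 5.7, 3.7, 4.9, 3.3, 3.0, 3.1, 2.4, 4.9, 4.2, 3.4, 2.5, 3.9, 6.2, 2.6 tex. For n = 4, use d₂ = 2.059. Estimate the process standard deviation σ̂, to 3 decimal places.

R̄ = (2.0 + 5.7 + 3.7 + 4.9 + 3.3 + 3.0 + 3.1 + 2.4 + 4.9 + 4.2 + 3.4 + 2.5 + 3.9 + 6.2 + 2.6) / 15 = 3.7200
σ̂ = R̄ / d₂ = 3.7200 / 2.059 = 1.8067

1.807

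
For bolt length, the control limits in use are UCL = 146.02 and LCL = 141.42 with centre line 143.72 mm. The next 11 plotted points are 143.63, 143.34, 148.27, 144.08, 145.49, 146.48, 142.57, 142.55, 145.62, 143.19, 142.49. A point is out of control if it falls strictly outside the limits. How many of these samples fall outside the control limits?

2

Compare each point to [141.42, 146.02]: sample 3 = 148.27 > UCL; sample 6 = 146.48 > UCL.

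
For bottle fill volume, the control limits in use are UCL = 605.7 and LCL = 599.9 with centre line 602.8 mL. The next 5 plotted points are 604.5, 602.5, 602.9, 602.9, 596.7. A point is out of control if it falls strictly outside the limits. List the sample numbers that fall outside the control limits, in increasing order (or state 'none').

Compare each point to [599.9, 605.7]: sample 5 = 596.7 < LCL.

5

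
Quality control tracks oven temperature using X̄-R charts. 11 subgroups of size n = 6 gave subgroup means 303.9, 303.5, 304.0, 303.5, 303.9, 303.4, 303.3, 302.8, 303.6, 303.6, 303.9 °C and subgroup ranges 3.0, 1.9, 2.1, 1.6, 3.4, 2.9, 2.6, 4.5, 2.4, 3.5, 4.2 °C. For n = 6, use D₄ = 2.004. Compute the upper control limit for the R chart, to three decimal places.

R̄ = (3.0 + 1.9 + 2.1 + 1.6 + 3.4 + 2.9 + 2.6 + 4.5 + 2.4 + 3.5 + 4.2) / 11 = 32.1000 / 11 = 2.9182
UCL_R = D₄·R̄ = 2.004 × 2.9182 = 5.8480

5.848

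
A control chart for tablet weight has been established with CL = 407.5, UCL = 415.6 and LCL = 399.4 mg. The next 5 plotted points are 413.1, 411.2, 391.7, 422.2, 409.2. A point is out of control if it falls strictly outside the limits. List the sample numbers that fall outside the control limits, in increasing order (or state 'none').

3, 4

Compare each point to [399.4, 415.6]: sample 3 = 391.7 < LCL; sample 4 = 422.2 > UCL.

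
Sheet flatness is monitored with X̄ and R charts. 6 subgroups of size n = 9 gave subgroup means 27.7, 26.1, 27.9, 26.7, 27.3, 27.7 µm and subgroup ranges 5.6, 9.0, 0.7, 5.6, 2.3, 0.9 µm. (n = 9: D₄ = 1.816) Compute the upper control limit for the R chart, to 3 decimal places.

R̄ = (5.6 + 9.0 + 0.7 + 5.6 + 2.3 + 0.9) / 6 = 24.1000 / 6 = 4.0167
UCL_R = D₄·R̄ = 1.816 × 4.0167 = 7.2943

7.294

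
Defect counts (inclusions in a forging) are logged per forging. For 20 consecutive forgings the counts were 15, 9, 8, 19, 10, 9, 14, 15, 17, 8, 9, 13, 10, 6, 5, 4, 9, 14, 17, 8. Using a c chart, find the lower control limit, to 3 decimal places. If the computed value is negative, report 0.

1.023

c̄ = (15 + 9 + 8 + 19 + 10 + 9 + 14 + 15 + 17 + 8 + 9 + 13 + 10 + 6 + 5 + 4 + 9 + 14 + 17 + 8) / 20 = 219 / 20 = 10.9500
LCL = c̄ − 3√c̄ = 10.9500 − 3 × 3.3091 = 1.0228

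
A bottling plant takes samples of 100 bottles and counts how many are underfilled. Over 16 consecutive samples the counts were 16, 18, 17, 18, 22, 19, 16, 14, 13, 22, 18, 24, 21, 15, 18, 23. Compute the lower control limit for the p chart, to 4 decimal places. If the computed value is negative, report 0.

p̄ = Σdᵢ / (k·n) = 294 / (16 × 100) = 0.18375
LCL = p̄ − 3·√(p̄(1−p̄)/n) = 0.18375 − 3 × 0.03873 = 0.06757

0.0676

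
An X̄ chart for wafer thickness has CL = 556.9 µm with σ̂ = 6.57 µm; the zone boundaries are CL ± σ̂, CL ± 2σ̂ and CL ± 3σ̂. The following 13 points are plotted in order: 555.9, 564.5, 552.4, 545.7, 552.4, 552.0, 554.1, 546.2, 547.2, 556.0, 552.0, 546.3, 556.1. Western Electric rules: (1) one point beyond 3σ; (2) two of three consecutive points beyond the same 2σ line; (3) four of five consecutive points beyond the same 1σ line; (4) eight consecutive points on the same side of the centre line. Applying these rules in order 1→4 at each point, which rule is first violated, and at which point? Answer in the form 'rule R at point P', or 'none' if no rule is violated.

Zone of each point (C = within 1σ̂, B = 1σ̂–2σ̂, A = 2σ̂–3σ̂, * = beyond 3σ̂; sign = side of CL): 1:-C, 2:+B, 3:-C, 4:-B, 5:-C, 6:-C, 7:-C, 8:-B, 9:-B, 10:-C, 11:-C, 12:-B, 13:-C
Rule 4 (eight consecutive points on the same side of the centre line) is satisfied at point 10.

rule 4 at point 10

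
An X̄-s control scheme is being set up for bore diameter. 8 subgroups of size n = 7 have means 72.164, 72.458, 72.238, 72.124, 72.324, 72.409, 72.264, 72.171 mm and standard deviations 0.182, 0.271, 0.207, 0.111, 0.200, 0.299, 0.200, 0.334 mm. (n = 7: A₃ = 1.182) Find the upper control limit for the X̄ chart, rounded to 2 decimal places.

72.54

X̄̄ = (72.164 + 72.458 + 72.238 + 72.124 + 72.324 + 72.409 + 72.264 + 72.171) / 8 = 72.2690
s̄ = (0.182 + 0.271 + 0.207 + 0.111 + 0.200 + 0.299 + 0.200 + 0.334) / 8 = 0.2255
UCL = X̄̄ + A₃·s̄ = 72.2690 + 1.182 × 0.2255 = 72.5355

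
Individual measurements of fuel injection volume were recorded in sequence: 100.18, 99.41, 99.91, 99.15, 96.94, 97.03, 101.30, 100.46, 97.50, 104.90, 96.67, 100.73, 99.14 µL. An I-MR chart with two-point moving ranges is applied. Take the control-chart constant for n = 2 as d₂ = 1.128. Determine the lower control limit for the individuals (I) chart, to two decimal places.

92.02

X̄ = (100.18 + 99.41 + 99.91 + 99.15 + 96.94 + 97.03 + 101.30 + 100.46 + 97.50 + 104.90 + 96.67 + 100.73 + 99.14) / 13 = 99.4862
Moving ranges: 0.77, 0.50, 0.76, 2.21, 0.09, 4.27, 0.84, 2.96, 7.40, 8.23, 4.06, 1.59; M̄R̄ = 33.6800 / 12 = 2.8067
LCL = X̄ − 3·M̄R̄/d₂ = 99.4862 − 3 × 2.8067 / 1.128 = 92.0216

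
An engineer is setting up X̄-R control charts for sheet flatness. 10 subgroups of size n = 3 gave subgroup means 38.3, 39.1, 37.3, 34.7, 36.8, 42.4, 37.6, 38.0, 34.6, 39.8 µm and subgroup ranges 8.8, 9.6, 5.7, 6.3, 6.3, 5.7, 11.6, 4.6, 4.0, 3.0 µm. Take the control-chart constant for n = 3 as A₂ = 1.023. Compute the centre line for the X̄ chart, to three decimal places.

37.860

X̄̄ = (38.3 + 39.1 + 37.3 + 34.7 + 36.8 + 42.4 + 37.6 + 38.0 + 34.6 + 39.8) / 10 = 378.6000 / 10 = 37.8600
CL = X̄̄ = 37.8600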